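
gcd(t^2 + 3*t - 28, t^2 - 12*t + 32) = t - 4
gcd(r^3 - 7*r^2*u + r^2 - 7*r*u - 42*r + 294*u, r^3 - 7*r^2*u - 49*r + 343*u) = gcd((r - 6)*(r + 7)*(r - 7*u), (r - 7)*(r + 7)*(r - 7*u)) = r^2 - 7*r*u + 7*r - 49*u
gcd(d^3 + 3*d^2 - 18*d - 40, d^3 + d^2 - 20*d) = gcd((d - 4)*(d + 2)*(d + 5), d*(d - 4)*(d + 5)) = d^2 + d - 20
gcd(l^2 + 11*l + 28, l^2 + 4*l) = l + 4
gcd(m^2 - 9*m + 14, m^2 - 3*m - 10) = 1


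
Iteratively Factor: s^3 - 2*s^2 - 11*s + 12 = (s - 1)*(s^2 - s - 12) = (s - 1)*(s + 3)*(s - 4)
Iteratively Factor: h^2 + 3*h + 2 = (h + 2)*(h + 1)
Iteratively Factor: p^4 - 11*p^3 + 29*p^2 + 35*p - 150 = (p + 2)*(p^3 - 13*p^2 + 55*p - 75) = (p - 5)*(p + 2)*(p^2 - 8*p + 15) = (p - 5)^2*(p + 2)*(p - 3)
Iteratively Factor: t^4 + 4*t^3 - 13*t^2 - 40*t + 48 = (t + 4)*(t^3 - 13*t + 12) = (t - 3)*(t + 4)*(t^2 + 3*t - 4) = (t - 3)*(t - 1)*(t + 4)*(t + 4)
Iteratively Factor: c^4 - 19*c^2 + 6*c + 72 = (c + 2)*(c^3 - 2*c^2 - 15*c + 36) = (c - 3)*(c + 2)*(c^2 + c - 12) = (c - 3)*(c + 2)*(c + 4)*(c - 3)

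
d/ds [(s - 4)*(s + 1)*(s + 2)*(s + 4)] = 4*s^3 + 9*s^2 - 28*s - 48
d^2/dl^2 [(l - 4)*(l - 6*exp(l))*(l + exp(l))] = -5*l^2*exp(l) - 24*l*exp(2*l) + 6*l + 72*exp(2*l) + 30*exp(l) - 8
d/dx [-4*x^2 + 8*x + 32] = 8 - 8*x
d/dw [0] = 0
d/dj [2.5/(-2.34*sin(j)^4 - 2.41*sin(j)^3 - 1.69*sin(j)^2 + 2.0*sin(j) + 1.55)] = (23.4*sin(j)^3 + 18.075*sin(j)^2 + 8.45*sin(j) - 5.0)*cos(j)/(2.34*sin(j)^4 + 2.41*sin(j)^3 + 1.69*sin(j)^2 - 2.0*sin(j) - 1.55)^2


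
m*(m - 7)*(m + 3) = m^3 - 4*m^2 - 21*m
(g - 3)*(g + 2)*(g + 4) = g^3 + 3*g^2 - 10*g - 24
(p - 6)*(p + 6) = p^2 - 36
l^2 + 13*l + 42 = (l + 6)*(l + 7)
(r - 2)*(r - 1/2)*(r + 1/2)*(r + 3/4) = r^4 - 5*r^3/4 - 7*r^2/4 + 5*r/16 + 3/8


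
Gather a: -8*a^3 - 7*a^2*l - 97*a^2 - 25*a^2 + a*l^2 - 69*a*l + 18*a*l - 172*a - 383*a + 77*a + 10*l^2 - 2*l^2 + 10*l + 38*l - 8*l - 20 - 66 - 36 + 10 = -8*a^3 + a^2*(-7*l - 122) + a*(l^2 - 51*l - 478) + 8*l^2 + 40*l - 112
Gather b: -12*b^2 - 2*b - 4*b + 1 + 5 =-12*b^2 - 6*b + 6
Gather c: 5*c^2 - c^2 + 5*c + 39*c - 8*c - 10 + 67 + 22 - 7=4*c^2 + 36*c + 72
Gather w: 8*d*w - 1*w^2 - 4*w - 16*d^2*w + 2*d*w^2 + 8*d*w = w^2*(2*d - 1) + w*(-16*d^2 + 16*d - 4)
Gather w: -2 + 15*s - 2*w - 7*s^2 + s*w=-7*s^2 + 15*s + w*(s - 2) - 2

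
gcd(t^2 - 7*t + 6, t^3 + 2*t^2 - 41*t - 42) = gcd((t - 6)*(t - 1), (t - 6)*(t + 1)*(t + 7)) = t - 6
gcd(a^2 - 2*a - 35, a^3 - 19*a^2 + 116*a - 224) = a - 7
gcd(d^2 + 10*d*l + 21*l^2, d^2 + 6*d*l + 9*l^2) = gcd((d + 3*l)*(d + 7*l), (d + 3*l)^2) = d + 3*l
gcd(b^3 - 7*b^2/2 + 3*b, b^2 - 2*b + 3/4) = b - 3/2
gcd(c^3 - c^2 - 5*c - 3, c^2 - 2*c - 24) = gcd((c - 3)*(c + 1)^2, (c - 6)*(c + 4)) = 1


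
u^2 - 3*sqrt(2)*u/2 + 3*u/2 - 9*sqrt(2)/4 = (u + 3/2)*(u - 3*sqrt(2)/2)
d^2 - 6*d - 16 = (d - 8)*(d + 2)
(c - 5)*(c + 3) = c^2 - 2*c - 15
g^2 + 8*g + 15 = (g + 3)*(g + 5)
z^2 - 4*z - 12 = (z - 6)*(z + 2)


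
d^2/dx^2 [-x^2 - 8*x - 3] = -2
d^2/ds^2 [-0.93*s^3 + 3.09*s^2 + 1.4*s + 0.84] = 6.18 - 5.58*s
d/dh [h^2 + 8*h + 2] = 2*h + 8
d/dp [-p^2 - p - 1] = -2*p - 1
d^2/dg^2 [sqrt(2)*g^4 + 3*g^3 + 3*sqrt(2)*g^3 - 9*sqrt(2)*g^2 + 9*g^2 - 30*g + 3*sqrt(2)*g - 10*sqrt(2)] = 12*sqrt(2)*g^2 + 18*g + 18*sqrt(2)*g - 18*sqrt(2) + 18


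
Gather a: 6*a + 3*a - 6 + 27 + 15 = 9*a + 36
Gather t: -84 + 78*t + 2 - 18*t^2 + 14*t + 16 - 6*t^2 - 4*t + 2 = -24*t^2 + 88*t - 64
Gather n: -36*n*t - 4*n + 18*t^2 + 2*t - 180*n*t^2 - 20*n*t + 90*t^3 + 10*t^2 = n*(-180*t^2 - 56*t - 4) + 90*t^3 + 28*t^2 + 2*t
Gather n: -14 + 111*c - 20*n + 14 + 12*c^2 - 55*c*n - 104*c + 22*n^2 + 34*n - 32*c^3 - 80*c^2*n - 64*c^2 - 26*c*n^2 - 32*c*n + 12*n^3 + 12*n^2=-32*c^3 - 52*c^2 + 7*c + 12*n^3 + n^2*(34 - 26*c) + n*(-80*c^2 - 87*c + 14)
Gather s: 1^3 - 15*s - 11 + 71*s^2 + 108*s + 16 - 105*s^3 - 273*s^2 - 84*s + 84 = -105*s^3 - 202*s^2 + 9*s + 90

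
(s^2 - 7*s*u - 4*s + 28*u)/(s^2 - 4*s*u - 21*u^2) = (s - 4)/(s + 3*u)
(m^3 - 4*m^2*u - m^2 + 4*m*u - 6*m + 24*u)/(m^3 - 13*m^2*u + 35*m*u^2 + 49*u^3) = (m^3 - 4*m^2*u - m^2 + 4*m*u - 6*m + 24*u)/(m^3 - 13*m^2*u + 35*m*u^2 + 49*u^3)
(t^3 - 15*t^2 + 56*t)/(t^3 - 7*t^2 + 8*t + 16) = t*(t^2 - 15*t + 56)/(t^3 - 7*t^2 + 8*t + 16)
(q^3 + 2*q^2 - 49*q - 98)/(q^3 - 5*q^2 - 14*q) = (q + 7)/q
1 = 1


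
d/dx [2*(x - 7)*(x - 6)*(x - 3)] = 6*x^2 - 64*x + 162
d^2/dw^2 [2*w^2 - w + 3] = 4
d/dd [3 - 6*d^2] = -12*d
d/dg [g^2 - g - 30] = 2*g - 1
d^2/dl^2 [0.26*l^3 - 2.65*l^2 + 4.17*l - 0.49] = 1.56*l - 5.3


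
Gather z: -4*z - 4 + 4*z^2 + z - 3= 4*z^2 - 3*z - 7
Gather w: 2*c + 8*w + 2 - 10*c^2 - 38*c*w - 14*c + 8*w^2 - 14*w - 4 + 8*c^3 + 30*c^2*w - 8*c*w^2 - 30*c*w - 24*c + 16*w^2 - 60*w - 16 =8*c^3 - 10*c^2 - 36*c + w^2*(24 - 8*c) + w*(30*c^2 - 68*c - 66) - 18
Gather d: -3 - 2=-5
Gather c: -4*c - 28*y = -4*c - 28*y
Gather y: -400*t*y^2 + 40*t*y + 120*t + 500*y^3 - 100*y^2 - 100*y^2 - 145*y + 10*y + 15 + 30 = 120*t + 500*y^3 + y^2*(-400*t - 200) + y*(40*t - 135) + 45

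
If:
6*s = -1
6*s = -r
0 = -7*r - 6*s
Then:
No Solution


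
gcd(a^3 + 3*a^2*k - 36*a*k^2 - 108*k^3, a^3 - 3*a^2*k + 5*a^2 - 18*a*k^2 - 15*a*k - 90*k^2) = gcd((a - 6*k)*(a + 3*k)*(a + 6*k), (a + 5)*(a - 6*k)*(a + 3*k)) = a^2 - 3*a*k - 18*k^2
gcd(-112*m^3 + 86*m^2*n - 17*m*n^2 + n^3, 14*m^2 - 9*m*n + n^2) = 14*m^2 - 9*m*n + n^2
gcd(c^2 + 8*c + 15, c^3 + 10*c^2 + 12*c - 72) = 1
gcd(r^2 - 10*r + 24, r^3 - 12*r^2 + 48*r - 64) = r - 4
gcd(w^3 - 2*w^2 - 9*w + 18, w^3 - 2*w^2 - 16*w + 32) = w - 2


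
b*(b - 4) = b^2 - 4*b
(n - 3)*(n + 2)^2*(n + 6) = n^4 + 7*n^3 - 2*n^2 - 60*n - 72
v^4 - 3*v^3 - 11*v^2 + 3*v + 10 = (v - 5)*(v - 1)*(v + 1)*(v + 2)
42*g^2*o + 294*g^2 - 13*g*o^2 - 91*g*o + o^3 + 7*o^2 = (-7*g + o)*(-6*g + o)*(o + 7)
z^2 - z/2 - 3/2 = (z - 3/2)*(z + 1)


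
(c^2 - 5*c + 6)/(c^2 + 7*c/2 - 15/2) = 2*(c^2 - 5*c + 6)/(2*c^2 + 7*c - 15)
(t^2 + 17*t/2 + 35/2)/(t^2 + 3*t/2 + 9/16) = 8*(2*t^2 + 17*t + 35)/(16*t^2 + 24*t + 9)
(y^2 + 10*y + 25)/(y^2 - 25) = (y + 5)/(y - 5)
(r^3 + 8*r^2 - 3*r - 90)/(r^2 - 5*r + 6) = (r^2 + 11*r + 30)/(r - 2)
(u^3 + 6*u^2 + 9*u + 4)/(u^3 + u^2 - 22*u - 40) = (u^2 + 2*u + 1)/(u^2 - 3*u - 10)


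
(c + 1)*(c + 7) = c^2 + 8*c + 7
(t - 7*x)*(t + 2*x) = t^2 - 5*t*x - 14*x^2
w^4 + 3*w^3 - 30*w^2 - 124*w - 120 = (w - 6)*(w + 2)^2*(w + 5)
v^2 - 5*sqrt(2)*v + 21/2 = (v - 7*sqrt(2)/2)*(v - 3*sqrt(2)/2)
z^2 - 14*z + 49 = (z - 7)^2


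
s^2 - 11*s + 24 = (s - 8)*(s - 3)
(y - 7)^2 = y^2 - 14*y + 49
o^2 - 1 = (o - 1)*(o + 1)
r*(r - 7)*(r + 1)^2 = r^4 - 5*r^3 - 13*r^2 - 7*r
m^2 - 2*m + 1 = (m - 1)^2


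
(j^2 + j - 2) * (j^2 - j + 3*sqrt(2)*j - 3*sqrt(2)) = j^4 + 3*sqrt(2)*j^3 - 3*j^2 - 9*sqrt(2)*j + 2*j + 6*sqrt(2)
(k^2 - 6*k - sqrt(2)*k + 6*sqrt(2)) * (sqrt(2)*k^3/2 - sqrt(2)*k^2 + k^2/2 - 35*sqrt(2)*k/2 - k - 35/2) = sqrt(2)*k^5/2 - 4*sqrt(2)*k^4 - k^4/2 - 12*sqrt(2)*k^3 + 4*k^3 + 23*k^2/2 + 109*sqrt(2)*k^2 - 105*k + 23*sqrt(2)*k/2 - 105*sqrt(2)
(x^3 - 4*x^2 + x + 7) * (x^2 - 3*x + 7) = x^5 - 7*x^4 + 20*x^3 - 24*x^2 - 14*x + 49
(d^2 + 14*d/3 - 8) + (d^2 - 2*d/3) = 2*d^2 + 4*d - 8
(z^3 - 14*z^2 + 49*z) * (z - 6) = z^4 - 20*z^3 + 133*z^2 - 294*z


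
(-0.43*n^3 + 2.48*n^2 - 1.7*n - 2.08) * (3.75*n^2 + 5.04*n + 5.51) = -1.6125*n^5 + 7.1328*n^4 + 3.7549*n^3 - 2.7032*n^2 - 19.8502*n - 11.4608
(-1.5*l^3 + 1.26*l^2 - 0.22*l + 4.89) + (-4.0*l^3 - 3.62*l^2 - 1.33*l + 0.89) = -5.5*l^3 - 2.36*l^2 - 1.55*l + 5.78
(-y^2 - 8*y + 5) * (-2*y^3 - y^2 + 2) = 2*y^5 + 17*y^4 - 2*y^3 - 7*y^2 - 16*y + 10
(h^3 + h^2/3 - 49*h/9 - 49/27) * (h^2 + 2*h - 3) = h^5 + 7*h^4/3 - 70*h^3/9 - 370*h^2/27 + 343*h/27 + 49/9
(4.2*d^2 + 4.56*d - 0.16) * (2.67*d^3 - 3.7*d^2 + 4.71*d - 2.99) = 11.214*d^5 - 3.3648*d^4 + 2.4828*d^3 + 9.5116*d^2 - 14.388*d + 0.4784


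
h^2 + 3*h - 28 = (h - 4)*(h + 7)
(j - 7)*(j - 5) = j^2 - 12*j + 35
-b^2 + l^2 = (-b + l)*(b + l)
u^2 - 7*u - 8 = (u - 8)*(u + 1)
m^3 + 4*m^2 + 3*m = m*(m + 1)*(m + 3)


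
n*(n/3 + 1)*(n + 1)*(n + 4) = n^4/3 + 8*n^3/3 + 19*n^2/3 + 4*n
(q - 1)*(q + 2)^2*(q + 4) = q^4 + 7*q^3 + 12*q^2 - 4*q - 16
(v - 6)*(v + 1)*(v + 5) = v^3 - 31*v - 30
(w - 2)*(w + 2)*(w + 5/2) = w^3 + 5*w^2/2 - 4*w - 10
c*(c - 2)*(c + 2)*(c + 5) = c^4 + 5*c^3 - 4*c^2 - 20*c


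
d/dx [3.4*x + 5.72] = 3.40000000000000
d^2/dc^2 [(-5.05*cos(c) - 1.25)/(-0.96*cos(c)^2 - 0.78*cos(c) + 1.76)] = (-0.93424479166666*(1 - cos(c)^2)^2 - 5.26041666666667*cos(c)^5 - 50.517578125*cos(c)^3 - 12.3000081380208*cos(c)^2 + 44.5918330439815*cos(c) + 23.099365234375)/(1.0*cos(c)^2 + 0.8125*cos(c) - 1.83333333333333)^3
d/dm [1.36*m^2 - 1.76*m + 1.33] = 2.72*m - 1.76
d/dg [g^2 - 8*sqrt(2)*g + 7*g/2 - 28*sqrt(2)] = 2*g - 8*sqrt(2) + 7/2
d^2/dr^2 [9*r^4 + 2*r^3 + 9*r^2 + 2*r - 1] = 108*r^2 + 12*r + 18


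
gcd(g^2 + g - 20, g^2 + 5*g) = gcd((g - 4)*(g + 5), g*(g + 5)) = g + 5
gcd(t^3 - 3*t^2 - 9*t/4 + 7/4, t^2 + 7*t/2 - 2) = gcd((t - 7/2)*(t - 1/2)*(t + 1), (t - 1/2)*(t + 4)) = t - 1/2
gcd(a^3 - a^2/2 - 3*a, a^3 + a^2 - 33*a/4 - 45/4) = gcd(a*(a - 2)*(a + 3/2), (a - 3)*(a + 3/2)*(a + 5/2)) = a + 3/2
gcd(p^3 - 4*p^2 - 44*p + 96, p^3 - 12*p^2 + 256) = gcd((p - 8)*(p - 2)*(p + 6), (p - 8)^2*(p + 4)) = p - 8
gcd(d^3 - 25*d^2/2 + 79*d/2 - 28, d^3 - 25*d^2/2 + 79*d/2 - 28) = d^3 - 25*d^2/2 + 79*d/2 - 28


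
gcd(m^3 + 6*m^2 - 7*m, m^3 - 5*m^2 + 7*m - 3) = m - 1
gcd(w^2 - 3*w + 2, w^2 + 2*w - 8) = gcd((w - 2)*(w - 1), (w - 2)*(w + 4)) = w - 2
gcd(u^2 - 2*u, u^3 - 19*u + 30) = u - 2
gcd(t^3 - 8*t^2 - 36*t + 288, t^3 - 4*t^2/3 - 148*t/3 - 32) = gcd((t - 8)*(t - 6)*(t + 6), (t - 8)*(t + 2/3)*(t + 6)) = t^2 - 2*t - 48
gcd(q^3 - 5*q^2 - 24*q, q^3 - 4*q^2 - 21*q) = q^2 + 3*q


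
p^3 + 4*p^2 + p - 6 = (p - 1)*(p + 2)*(p + 3)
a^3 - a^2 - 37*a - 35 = (a - 7)*(a + 1)*(a + 5)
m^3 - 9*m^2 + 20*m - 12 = (m - 6)*(m - 2)*(m - 1)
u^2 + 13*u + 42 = (u + 6)*(u + 7)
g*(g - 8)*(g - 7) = g^3 - 15*g^2 + 56*g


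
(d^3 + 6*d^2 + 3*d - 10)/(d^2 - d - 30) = (d^2 + d - 2)/(d - 6)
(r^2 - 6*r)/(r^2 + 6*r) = (r - 6)/(r + 6)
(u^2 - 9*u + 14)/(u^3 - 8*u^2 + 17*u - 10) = (u - 7)/(u^2 - 6*u + 5)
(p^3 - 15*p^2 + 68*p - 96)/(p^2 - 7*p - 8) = (p^2 - 7*p + 12)/(p + 1)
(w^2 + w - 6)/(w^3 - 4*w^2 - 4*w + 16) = (w + 3)/(w^2 - 2*w - 8)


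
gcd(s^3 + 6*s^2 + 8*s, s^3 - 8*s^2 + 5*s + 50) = s + 2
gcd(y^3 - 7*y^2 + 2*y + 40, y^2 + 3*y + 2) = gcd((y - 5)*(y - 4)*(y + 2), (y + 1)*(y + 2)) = y + 2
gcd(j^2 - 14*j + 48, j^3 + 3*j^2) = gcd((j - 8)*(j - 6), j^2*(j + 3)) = 1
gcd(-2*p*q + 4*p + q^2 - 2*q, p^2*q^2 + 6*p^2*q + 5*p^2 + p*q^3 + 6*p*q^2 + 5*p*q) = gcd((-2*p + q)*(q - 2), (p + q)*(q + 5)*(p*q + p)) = 1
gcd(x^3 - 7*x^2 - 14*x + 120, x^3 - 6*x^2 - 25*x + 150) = x^2 - 11*x + 30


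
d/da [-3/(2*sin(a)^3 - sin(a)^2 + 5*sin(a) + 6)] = 3*(6*sin(a)^2 - 2*sin(a) + 5)*cos(a)/(2*sin(a)^3 - sin(a)^2 + 5*sin(a) + 6)^2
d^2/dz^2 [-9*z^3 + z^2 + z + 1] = 2 - 54*z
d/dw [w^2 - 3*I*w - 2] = 2*w - 3*I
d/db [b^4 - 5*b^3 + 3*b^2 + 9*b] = 4*b^3 - 15*b^2 + 6*b + 9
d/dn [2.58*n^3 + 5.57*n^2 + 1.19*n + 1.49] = 7.74*n^2 + 11.14*n + 1.19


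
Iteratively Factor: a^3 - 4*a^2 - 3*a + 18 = (a - 3)*(a^2 - a - 6) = (a - 3)^2*(a + 2)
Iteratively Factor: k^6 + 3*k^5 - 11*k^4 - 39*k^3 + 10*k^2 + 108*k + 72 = (k + 3)*(k^5 - 11*k^3 - 6*k^2 + 28*k + 24) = (k + 2)*(k + 3)*(k^4 - 2*k^3 - 7*k^2 + 8*k + 12) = (k + 2)^2*(k + 3)*(k^3 - 4*k^2 + k + 6) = (k - 3)*(k + 2)^2*(k + 3)*(k^2 - k - 2) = (k - 3)*(k + 1)*(k + 2)^2*(k + 3)*(k - 2)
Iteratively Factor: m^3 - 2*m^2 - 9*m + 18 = (m - 2)*(m^2 - 9) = (m - 2)*(m + 3)*(m - 3)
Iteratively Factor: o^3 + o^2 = (o)*(o^2 + o) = o^2*(o + 1)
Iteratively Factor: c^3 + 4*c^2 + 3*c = (c)*(c^2 + 4*c + 3) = c*(c + 1)*(c + 3)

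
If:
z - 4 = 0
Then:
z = 4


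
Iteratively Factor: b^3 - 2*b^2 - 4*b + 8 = (b - 2)*(b^2 - 4) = (b - 2)*(b + 2)*(b - 2)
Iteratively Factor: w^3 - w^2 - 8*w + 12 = (w + 3)*(w^2 - 4*w + 4) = (w - 2)*(w + 3)*(w - 2)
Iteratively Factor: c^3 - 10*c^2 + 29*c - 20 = (c - 5)*(c^2 - 5*c + 4) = (c - 5)*(c - 4)*(c - 1)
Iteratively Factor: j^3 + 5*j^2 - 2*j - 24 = (j + 3)*(j^2 + 2*j - 8) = (j - 2)*(j + 3)*(j + 4)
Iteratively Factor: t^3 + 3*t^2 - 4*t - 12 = (t + 3)*(t^2 - 4) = (t + 2)*(t + 3)*(t - 2)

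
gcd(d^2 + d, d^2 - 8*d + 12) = 1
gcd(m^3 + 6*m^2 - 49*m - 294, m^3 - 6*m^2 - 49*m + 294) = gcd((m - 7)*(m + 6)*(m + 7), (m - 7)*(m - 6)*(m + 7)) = m^2 - 49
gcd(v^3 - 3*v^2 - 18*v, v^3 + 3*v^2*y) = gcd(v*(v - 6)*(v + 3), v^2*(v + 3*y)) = v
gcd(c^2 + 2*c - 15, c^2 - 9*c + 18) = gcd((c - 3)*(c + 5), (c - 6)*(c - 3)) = c - 3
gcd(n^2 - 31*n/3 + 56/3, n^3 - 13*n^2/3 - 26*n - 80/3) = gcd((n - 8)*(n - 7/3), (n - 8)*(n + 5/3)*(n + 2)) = n - 8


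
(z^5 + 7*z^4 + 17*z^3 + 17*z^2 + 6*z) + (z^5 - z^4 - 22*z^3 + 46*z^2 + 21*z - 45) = 2*z^5 + 6*z^4 - 5*z^3 + 63*z^2 + 27*z - 45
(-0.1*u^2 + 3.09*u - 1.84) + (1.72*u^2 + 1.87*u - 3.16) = 1.62*u^2 + 4.96*u - 5.0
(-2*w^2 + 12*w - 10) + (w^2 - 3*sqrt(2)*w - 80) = -w^2 - 3*sqrt(2)*w + 12*w - 90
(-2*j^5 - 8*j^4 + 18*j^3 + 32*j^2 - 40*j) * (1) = -2*j^5 - 8*j^4 + 18*j^3 + 32*j^2 - 40*j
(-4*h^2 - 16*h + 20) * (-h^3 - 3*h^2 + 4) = 4*h^5 + 28*h^4 + 28*h^3 - 76*h^2 - 64*h + 80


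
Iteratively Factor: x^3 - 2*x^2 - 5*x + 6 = (x + 2)*(x^2 - 4*x + 3) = (x - 3)*(x + 2)*(x - 1)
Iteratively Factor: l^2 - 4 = (l - 2)*(l + 2)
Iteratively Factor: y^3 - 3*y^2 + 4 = (y + 1)*(y^2 - 4*y + 4) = (y - 2)*(y + 1)*(y - 2)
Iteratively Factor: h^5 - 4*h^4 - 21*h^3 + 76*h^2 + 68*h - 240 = (h - 3)*(h^4 - h^3 - 24*h^2 + 4*h + 80) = (h - 5)*(h - 3)*(h^3 + 4*h^2 - 4*h - 16) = (h - 5)*(h - 3)*(h + 2)*(h^2 + 2*h - 8) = (h - 5)*(h - 3)*(h + 2)*(h + 4)*(h - 2)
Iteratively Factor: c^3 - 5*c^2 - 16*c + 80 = (c - 5)*(c^2 - 16) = (c - 5)*(c + 4)*(c - 4)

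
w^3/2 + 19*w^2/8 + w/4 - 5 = (w/2 + 1)*(w - 5/4)*(w + 4)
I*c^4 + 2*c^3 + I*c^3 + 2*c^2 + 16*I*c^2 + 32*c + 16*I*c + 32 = (c - 4*I)*(c - 2*I)*(c + 4*I)*(I*c + I)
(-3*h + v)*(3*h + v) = -9*h^2 + v^2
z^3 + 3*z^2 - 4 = (z - 1)*(z + 2)^2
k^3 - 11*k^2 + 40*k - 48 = (k - 4)^2*(k - 3)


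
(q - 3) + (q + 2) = 2*q - 1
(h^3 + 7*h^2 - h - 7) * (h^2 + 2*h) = h^5 + 9*h^4 + 13*h^3 - 9*h^2 - 14*h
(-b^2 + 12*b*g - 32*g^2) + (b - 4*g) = -b^2 + 12*b*g + b - 32*g^2 - 4*g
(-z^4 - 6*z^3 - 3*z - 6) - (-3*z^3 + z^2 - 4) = -z^4 - 3*z^3 - z^2 - 3*z - 2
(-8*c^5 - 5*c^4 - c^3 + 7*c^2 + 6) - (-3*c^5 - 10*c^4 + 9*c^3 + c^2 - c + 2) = -5*c^5 + 5*c^4 - 10*c^3 + 6*c^2 + c + 4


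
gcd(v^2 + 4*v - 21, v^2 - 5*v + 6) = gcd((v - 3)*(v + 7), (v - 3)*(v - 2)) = v - 3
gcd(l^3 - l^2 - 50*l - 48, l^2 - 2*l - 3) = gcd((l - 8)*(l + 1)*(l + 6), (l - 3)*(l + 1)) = l + 1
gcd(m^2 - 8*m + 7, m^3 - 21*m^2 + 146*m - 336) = m - 7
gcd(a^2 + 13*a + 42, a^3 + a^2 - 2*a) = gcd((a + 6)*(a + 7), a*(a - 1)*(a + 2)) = 1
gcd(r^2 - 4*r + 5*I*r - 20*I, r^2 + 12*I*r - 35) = r + 5*I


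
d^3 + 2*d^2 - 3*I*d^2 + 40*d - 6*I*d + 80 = (d + 2)*(d - 8*I)*(d + 5*I)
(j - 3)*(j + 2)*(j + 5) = j^3 + 4*j^2 - 11*j - 30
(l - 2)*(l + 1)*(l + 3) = l^3 + 2*l^2 - 5*l - 6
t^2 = t^2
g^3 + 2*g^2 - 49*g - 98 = (g - 7)*(g + 2)*(g + 7)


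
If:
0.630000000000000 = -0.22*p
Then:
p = -2.86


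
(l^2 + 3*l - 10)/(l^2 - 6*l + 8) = (l + 5)/(l - 4)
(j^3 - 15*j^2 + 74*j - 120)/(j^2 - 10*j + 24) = j - 5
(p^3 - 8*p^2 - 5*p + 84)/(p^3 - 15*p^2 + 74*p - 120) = (p^2 - 4*p - 21)/(p^2 - 11*p + 30)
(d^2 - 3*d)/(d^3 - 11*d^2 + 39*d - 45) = d/(d^2 - 8*d + 15)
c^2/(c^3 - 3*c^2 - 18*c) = c/(c^2 - 3*c - 18)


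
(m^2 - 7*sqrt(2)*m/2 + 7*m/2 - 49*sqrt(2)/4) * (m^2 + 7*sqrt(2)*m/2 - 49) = m^4 + 7*m^3/2 - 147*m^2/2 - 1029*m/4 + 343*sqrt(2)*m/2 + 2401*sqrt(2)/4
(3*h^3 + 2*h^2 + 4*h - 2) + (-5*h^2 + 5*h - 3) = 3*h^3 - 3*h^2 + 9*h - 5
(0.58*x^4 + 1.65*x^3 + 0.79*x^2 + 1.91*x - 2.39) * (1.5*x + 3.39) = 0.87*x^5 + 4.4412*x^4 + 6.7785*x^3 + 5.5431*x^2 + 2.8899*x - 8.1021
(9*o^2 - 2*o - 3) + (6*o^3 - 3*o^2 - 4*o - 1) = 6*o^3 + 6*o^2 - 6*o - 4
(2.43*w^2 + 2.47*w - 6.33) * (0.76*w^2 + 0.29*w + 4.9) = 1.8468*w^4 + 2.5819*w^3 + 7.8125*w^2 + 10.2673*w - 31.017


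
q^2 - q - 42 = (q - 7)*(q + 6)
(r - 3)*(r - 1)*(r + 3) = r^3 - r^2 - 9*r + 9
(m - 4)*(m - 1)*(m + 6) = m^3 + m^2 - 26*m + 24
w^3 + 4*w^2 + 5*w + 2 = (w + 1)^2*(w + 2)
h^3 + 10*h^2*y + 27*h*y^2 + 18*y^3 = (h + y)*(h + 3*y)*(h + 6*y)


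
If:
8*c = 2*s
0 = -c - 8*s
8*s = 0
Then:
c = 0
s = 0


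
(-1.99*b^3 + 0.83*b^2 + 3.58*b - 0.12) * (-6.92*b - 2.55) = 13.7708*b^4 - 0.6691*b^3 - 26.8901*b^2 - 8.2986*b + 0.306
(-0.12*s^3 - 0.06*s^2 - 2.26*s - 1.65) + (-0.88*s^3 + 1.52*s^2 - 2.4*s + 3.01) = -1.0*s^3 + 1.46*s^2 - 4.66*s + 1.36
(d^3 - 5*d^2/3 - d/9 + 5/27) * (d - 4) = d^4 - 17*d^3/3 + 59*d^2/9 + 17*d/27 - 20/27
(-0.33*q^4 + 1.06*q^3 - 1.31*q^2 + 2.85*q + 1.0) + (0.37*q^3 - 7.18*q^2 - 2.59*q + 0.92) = -0.33*q^4 + 1.43*q^3 - 8.49*q^2 + 0.26*q + 1.92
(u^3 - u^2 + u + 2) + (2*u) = u^3 - u^2 + 3*u + 2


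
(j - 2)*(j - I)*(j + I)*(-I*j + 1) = -I*j^4 + j^3 + 2*I*j^3 - 2*j^2 - I*j^2 + j + 2*I*j - 2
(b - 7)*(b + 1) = b^2 - 6*b - 7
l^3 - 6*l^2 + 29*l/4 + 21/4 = (l - 7/2)*(l - 3)*(l + 1/2)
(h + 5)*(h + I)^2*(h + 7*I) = h^4 + 5*h^3 + 9*I*h^3 - 15*h^2 + 45*I*h^2 - 75*h - 7*I*h - 35*I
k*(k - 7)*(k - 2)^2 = k^4 - 11*k^3 + 32*k^2 - 28*k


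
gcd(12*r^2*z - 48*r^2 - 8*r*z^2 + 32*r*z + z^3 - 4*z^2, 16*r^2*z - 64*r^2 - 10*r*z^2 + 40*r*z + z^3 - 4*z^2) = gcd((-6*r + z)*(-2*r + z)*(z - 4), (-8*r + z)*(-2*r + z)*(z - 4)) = -2*r*z + 8*r + z^2 - 4*z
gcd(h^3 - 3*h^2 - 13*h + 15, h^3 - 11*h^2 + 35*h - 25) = h^2 - 6*h + 5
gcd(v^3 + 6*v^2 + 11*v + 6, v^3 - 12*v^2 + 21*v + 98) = v + 2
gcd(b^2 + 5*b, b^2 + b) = b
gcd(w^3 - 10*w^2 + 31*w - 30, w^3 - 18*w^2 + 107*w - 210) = w - 5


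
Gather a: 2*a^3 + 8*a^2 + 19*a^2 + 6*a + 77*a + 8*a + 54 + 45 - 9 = 2*a^3 + 27*a^2 + 91*a + 90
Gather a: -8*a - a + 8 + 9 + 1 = 18 - 9*a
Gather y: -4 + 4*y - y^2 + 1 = -y^2 + 4*y - 3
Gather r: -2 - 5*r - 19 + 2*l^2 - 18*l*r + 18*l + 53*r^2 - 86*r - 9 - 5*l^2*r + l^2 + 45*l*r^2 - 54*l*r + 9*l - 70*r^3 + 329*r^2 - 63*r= 3*l^2 + 27*l - 70*r^3 + r^2*(45*l + 382) + r*(-5*l^2 - 72*l - 154) - 30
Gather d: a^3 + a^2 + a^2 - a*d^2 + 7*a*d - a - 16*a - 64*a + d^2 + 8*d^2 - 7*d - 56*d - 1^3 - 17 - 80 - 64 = a^3 + 2*a^2 - 81*a + d^2*(9 - a) + d*(7*a - 63) - 162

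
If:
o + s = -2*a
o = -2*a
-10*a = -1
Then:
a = 1/10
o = -1/5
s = 0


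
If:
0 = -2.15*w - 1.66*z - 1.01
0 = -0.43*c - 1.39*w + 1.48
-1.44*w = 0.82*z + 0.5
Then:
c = 3.45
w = -0.00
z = -0.60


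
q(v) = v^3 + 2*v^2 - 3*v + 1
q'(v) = 3*v^2 + 4*v - 3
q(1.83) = 8.34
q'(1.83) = 14.37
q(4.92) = 153.75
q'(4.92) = 89.30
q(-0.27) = 1.94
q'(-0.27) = -3.86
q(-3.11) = -0.41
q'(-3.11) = 13.58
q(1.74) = 7.10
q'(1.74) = 13.04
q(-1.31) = 6.11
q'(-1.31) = -3.09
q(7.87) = 588.71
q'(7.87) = 214.29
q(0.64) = 0.16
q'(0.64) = 0.79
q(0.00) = 1.00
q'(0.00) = -3.00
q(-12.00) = -1403.00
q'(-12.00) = 381.00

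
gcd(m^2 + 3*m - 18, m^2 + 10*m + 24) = m + 6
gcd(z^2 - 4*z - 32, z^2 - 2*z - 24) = z + 4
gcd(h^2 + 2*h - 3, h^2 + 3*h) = h + 3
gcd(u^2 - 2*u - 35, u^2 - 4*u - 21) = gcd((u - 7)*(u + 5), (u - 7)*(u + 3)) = u - 7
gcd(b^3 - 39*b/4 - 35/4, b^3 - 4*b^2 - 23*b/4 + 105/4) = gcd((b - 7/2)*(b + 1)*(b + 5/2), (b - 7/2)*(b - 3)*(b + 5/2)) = b^2 - b - 35/4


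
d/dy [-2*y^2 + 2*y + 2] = 2 - 4*y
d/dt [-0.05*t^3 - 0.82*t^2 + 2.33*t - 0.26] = -0.15*t^2 - 1.64*t + 2.33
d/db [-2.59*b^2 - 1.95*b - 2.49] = -5.18*b - 1.95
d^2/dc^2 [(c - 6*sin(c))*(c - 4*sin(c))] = 10*c*sin(c) - 96*sin(c)^2 - 20*cos(c) + 50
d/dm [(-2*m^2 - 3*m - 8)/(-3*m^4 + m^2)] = (-12*m^4 - 27*m^3 - 96*m^2 + 3*m + 16)/(9*m^7 - 6*m^5 + m^3)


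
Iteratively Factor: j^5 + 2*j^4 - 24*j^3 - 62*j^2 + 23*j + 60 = (j + 4)*(j^4 - 2*j^3 - 16*j^2 + 2*j + 15) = (j - 5)*(j + 4)*(j^3 + 3*j^2 - j - 3) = (j - 5)*(j - 1)*(j + 4)*(j^2 + 4*j + 3) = (j - 5)*(j - 1)*(j + 1)*(j + 4)*(j + 3)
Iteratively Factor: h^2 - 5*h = (h - 5)*(h)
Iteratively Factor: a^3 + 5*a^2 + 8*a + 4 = (a + 2)*(a^2 + 3*a + 2) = (a + 1)*(a + 2)*(a + 2)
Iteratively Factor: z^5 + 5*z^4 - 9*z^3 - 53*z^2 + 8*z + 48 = (z + 1)*(z^4 + 4*z^3 - 13*z^2 - 40*z + 48) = (z - 1)*(z + 1)*(z^3 + 5*z^2 - 8*z - 48) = (z - 1)*(z + 1)*(z + 4)*(z^2 + z - 12) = (z - 1)*(z + 1)*(z + 4)^2*(z - 3)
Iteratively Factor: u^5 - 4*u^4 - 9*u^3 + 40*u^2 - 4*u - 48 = (u + 1)*(u^4 - 5*u^3 - 4*u^2 + 44*u - 48) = (u + 1)*(u + 3)*(u^3 - 8*u^2 + 20*u - 16) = (u - 2)*(u + 1)*(u + 3)*(u^2 - 6*u + 8) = (u - 4)*(u - 2)*(u + 1)*(u + 3)*(u - 2)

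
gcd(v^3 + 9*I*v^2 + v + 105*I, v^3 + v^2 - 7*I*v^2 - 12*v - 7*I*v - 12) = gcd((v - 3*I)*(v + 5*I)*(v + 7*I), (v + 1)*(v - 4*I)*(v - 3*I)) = v - 3*I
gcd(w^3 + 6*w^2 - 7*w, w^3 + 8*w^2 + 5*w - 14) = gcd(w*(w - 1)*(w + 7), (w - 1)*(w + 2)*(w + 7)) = w^2 + 6*w - 7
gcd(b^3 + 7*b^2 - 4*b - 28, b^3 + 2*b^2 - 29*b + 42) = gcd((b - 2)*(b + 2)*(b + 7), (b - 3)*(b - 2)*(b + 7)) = b^2 + 5*b - 14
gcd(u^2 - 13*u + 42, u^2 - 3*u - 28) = u - 7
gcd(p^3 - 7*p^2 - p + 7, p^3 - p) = p^2 - 1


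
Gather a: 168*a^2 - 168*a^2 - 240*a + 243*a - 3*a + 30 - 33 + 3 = 0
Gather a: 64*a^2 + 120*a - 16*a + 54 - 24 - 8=64*a^2 + 104*a + 22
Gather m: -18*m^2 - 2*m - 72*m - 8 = -18*m^2 - 74*m - 8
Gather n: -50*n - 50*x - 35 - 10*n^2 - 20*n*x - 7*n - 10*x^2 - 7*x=-10*n^2 + n*(-20*x - 57) - 10*x^2 - 57*x - 35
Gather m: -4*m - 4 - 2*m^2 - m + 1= -2*m^2 - 5*m - 3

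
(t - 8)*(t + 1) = t^2 - 7*t - 8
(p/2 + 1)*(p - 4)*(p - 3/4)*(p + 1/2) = p^4/2 - 9*p^3/8 - 63*p^2/16 + 11*p/8 + 3/2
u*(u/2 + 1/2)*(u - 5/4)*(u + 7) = u^4/2 + 27*u^3/8 - 3*u^2/2 - 35*u/8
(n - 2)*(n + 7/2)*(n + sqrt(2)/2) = n^3 + sqrt(2)*n^2/2 + 3*n^2/2 - 7*n + 3*sqrt(2)*n/4 - 7*sqrt(2)/2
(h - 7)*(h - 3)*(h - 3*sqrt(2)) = h^3 - 10*h^2 - 3*sqrt(2)*h^2 + 21*h + 30*sqrt(2)*h - 63*sqrt(2)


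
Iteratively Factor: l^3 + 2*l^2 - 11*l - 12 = (l + 1)*(l^2 + l - 12) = (l - 3)*(l + 1)*(l + 4)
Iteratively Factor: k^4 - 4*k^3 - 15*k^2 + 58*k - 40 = (k + 4)*(k^3 - 8*k^2 + 17*k - 10) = (k - 1)*(k + 4)*(k^2 - 7*k + 10) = (k - 5)*(k - 1)*(k + 4)*(k - 2)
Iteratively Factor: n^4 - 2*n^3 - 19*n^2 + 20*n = (n - 1)*(n^3 - n^2 - 20*n) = (n - 1)*(n + 4)*(n^2 - 5*n) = n*(n - 1)*(n + 4)*(n - 5)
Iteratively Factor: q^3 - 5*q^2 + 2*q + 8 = (q - 2)*(q^2 - 3*q - 4) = (q - 4)*(q - 2)*(q + 1)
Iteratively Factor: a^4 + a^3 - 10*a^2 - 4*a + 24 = (a + 2)*(a^3 - a^2 - 8*a + 12) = (a - 2)*(a + 2)*(a^2 + a - 6) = (a - 2)^2*(a + 2)*(a + 3)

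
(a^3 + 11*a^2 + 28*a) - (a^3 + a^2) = 10*a^2 + 28*a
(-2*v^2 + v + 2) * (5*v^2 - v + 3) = -10*v^4 + 7*v^3 + 3*v^2 + v + 6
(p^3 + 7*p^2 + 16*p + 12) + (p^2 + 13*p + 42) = p^3 + 8*p^2 + 29*p + 54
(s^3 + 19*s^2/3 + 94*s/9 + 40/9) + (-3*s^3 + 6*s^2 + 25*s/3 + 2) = -2*s^3 + 37*s^2/3 + 169*s/9 + 58/9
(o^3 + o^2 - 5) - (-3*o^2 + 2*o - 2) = o^3 + 4*o^2 - 2*o - 3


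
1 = 1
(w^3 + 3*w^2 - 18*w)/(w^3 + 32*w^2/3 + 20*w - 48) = 3*w*(w - 3)/(3*w^2 + 14*w - 24)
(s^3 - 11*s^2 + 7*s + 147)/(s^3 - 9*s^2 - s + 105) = (s - 7)/(s - 5)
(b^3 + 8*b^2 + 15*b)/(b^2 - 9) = b*(b + 5)/(b - 3)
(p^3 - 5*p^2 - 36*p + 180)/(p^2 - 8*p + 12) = (p^2 + p - 30)/(p - 2)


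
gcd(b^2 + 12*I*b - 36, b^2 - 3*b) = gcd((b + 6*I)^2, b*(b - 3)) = 1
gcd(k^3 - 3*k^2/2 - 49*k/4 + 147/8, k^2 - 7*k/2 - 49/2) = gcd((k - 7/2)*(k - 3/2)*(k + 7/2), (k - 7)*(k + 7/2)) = k + 7/2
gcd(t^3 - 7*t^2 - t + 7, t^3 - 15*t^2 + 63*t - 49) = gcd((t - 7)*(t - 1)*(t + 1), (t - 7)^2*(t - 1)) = t^2 - 8*t + 7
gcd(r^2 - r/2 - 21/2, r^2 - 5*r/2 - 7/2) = r - 7/2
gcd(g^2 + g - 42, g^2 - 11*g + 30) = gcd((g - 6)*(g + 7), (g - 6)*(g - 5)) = g - 6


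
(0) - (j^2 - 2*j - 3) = -j^2 + 2*j + 3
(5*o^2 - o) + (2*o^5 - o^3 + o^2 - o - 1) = 2*o^5 - o^3 + 6*o^2 - 2*o - 1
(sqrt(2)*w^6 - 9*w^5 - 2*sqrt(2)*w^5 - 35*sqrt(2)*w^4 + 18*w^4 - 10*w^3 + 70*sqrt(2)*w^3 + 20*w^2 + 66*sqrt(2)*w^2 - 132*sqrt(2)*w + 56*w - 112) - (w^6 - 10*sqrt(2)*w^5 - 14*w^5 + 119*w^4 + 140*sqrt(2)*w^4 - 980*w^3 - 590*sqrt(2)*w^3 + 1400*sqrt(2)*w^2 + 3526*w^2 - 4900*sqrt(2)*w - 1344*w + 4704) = -w^6 + sqrt(2)*w^6 + 5*w^5 + 8*sqrt(2)*w^5 - 175*sqrt(2)*w^4 - 101*w^4 + 660*sqrt(2)*w^3 + 970*w^3 - 3506*w^2 - 1334*sqrt(2)*w^2 + 1400*w + 4768*sqrt(2)*w - 4816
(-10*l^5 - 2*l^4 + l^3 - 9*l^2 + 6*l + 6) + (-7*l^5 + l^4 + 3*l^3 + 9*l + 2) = -17*l^5 - l^4 + 4*l^3 - 9*l^2 + 15*l + 8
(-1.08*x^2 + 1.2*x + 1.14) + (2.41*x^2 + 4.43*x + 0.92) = 1.33*x^2 + 5.63*x + 2.06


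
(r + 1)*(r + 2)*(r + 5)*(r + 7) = r^4 + 15*r^3 + 73*r^2 + 129*r + 70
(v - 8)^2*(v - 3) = v^3 - 19*v^2 + 112*v - 192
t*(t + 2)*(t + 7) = t^3 + 9*t^2 + 14*t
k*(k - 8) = k^2 - 8*k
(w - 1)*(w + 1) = w^2 - 1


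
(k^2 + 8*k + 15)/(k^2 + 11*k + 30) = (k + 3)/(k + 6)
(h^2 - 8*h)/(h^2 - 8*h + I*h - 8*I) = h/(h + I)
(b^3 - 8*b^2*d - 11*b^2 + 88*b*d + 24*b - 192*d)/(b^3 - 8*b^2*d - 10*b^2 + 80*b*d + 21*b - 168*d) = (b - 8)/(b - 7)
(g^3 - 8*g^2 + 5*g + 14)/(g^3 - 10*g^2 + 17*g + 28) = (g - 2)/(g - 4)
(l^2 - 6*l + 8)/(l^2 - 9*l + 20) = (l - 2)/(l - 5)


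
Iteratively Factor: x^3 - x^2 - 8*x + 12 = (x - 2)*(x^2 + x - 6) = (x - 2)^2*(x + 3)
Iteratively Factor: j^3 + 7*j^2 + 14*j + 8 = (j + 1)*(j^2 + 6*j + 8) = (j + 1)*(j + 2)*(j + 4)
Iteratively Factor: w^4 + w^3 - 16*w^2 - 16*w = (w + 1)*(w^3 - 16*w) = (w + 1)*(w + 4)*(w^2 - 4*w) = (w - 4)*(w + 1)*(w + 4)*(w)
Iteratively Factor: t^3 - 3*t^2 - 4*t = (t - 4)*(t^2 + t) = (t - 4)*(t + 1)*(t)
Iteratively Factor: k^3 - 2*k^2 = (k - 2)*(k^2) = k*(k - 2)*(k)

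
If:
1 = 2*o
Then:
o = 1/2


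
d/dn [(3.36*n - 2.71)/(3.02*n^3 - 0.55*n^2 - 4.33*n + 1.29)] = (-20.2944*n^3 + 26.4006*n^2 - 2.981*n - 7.3999)/(9.1204*n^6 - 3.322*n^5 - 25.8507*n^4 + 12.5546*n^3 + 17.3299*n^2 - 11.1714*n + 1.6641)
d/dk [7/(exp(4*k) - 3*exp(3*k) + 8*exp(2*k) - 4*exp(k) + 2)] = (-28*exp(3*k) + 63*exp(2*k) - 112*exp(k) + 28)*exp(k)/(exp(4*k) - 3*exp(3*k) + 8*exp(2*k) - 4*exp(k) + 2)^2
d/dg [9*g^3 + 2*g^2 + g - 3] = 27*g^2 + 4*g + 1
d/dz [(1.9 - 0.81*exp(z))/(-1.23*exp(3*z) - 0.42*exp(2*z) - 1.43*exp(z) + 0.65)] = (-1.9926*exp(3*z) + 6.6708*exp(2*z) + 1.596*exp(z) + 2.1905)*exp(z)/(1.5129*exp(6*z) + 1.0332*exp(5*z) + 3.6942*exp(4*z) - 0.3978*exp(3*z) + 1.4989*exp(2*z) - 1.859*exp(z) + 0.4225)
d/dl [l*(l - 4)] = 2*l - 4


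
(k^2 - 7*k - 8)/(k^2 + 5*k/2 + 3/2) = 2*(k - 8)/(2*k + 3)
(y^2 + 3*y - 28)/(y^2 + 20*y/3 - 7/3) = 3*(y - 4)/(3*y - 1)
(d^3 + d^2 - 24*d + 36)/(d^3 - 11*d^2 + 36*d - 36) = (d + 6)/(d - 6)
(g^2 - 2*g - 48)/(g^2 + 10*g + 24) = (g - 8)/(g + 4)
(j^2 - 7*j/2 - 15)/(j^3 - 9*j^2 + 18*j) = (j + 5/2)/(j*(j - 3))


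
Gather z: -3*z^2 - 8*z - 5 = -3*z^2 - 8*z - 5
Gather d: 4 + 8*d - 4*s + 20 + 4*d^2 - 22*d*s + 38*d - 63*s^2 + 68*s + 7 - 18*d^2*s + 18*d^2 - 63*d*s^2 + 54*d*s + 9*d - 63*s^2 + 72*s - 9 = d^2*(22 - 18*s) + d*(-63*s^2 + 32*s + 55) - 126*s^2 + 136*s + 22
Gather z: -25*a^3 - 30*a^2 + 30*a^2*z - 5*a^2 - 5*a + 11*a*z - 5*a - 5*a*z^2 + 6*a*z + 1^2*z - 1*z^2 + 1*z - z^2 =-25*a^3 - 35*a^2 - 10*a + z^2*(-5*a - 2) + z*(30*a^2 + 17*a + 2)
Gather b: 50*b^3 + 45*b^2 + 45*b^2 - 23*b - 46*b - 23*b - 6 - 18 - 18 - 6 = 50*b^3 + 90*b^2 - 92*b - 48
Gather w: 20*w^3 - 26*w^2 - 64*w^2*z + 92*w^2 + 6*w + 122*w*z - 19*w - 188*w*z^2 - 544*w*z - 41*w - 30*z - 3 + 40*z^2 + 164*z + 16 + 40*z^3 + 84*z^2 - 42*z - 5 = 20*w^3 + w^2*(66 - 64*z) + w*(-188*z^2 - 422*z - 54) + 40*z^3 + 124*z^2 + 92*z + 8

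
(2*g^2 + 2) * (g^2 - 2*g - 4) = 2*g^4 - 4*g^3 - 6*g^2 - 4*g - 8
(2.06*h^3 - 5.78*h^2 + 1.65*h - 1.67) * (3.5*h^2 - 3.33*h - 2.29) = 7.21*h^5 - 27.0898*h^4 + 20.305*h^3 + 1.8967*h^2 + 1.7826*h + 3.8243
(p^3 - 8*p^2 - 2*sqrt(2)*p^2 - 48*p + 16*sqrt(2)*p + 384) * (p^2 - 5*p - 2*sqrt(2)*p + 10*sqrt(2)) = p^5 - 13*p^4 - 4*sqrt(2)*p^4 + 52*sqrt(2)*p^3 - 64*sqrt(2)*p^2 + 520*p^2 - 1248*sqrt(2)*p - 1600*p + 3840*sqrt(2)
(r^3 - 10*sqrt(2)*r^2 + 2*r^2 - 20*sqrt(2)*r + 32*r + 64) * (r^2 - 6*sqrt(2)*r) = r^5 - 16*sqrt(2)*r^4 + 2*r^4 - 32*sqrt(2)*r^3 + 152*r^3 - 192*sqrt(2)*r^2 + 304*r^2 - 384*sqrt(2)*r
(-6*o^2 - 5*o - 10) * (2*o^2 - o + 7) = -12*o^4 - 4*o^3 - 57*o^2 - 25*o - 70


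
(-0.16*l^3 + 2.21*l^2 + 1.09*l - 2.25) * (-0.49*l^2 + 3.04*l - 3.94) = 0.0784*l^5 - 1.5693*l^4 + 6.8147*l^3 - 4.2913*l^2 - 11.1346*l + 8.865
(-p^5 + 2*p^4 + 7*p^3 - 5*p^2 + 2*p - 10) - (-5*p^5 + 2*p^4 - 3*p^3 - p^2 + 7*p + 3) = 4*p^5 + 10*p^3 - 4*p^2 - 5*p - 13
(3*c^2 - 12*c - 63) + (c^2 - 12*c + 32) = 4*c^2 - 24*c - 31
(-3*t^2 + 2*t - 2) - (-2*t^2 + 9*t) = -t^2 - 7*t - 2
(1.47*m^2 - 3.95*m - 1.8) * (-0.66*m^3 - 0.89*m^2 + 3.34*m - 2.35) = -0.9702*m^5 + 1.2987*m^4 + 9.6133*m^3 - 15.0455*m^2 + 3.2705*m + 4.23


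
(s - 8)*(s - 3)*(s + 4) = s^3 - 7*s^2 - 20*s + 96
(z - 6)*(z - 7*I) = z^2 - 6*z - 7*I*z + 42*I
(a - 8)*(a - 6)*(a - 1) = a^3 - 15*a^2 + 62*a - 48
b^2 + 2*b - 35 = (b - 5)*(b + 7)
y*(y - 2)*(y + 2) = y^3 - 4*y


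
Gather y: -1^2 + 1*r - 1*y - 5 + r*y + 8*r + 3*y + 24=9*r + y*(r + 2) + 18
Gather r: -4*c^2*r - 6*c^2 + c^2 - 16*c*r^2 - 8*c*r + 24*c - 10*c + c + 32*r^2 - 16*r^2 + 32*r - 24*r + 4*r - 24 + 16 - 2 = -5*c^2 + 15*c + r^2*(16 - 16*c) + r*(-4*c^2 - 8*c + 12) - 10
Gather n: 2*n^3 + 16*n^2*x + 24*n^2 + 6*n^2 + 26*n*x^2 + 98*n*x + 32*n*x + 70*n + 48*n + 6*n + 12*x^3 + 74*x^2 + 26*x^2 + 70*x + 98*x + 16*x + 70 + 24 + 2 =2*n^3 + n^2*(16*x + 30) + n*(26*x^2 + 130*x + 124) + 12*x^3 + 100*x^2 + 184*x + 96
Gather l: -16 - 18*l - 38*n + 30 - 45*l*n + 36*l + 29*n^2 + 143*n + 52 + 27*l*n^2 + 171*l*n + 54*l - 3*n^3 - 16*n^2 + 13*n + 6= l*(27*n^2 + 126*n + 72) - 3*n^3 + 13*n^2 + 118*n + 72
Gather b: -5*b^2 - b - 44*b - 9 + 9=-5*b^2 - 45*b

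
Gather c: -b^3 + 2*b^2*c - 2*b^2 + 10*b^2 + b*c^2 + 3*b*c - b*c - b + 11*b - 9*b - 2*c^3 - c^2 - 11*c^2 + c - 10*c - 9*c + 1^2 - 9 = -b^3 + 8*b^2 + b - 2*c^3 + c^2*(b - 12) + c*(2*b^2 + 2*b - 18) - 8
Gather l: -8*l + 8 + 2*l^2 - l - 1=2*l^2 - 9*l + 7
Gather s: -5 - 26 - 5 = -36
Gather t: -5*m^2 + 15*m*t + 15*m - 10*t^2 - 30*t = -5*m^2 + 15*m - 10*t^2 + t*(15*m - 30)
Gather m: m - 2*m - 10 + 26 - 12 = 4 - m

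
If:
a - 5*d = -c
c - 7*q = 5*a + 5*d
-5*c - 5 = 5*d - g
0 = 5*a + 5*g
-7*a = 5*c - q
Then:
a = 35/52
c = -55/52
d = -1/13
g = -35/52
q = -15/26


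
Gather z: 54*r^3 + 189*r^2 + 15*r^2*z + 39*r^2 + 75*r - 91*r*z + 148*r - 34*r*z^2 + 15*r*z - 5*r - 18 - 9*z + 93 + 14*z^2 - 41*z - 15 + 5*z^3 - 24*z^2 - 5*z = 54*r^3 + 228*r^2 + 218*r + 5*z^3 + z^2*(-34*r - 10) + z*(15*r^2 - 76*r - 55) + 60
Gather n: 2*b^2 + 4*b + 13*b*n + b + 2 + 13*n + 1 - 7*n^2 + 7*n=2*b^2 + 5*b - 7*n^2 + n*(13*b + 20) + 3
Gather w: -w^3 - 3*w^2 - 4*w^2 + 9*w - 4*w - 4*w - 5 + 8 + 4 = -w^3 - 7*w^2 + w + 7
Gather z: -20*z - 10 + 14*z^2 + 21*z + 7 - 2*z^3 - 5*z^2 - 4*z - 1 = -2*z^3 + 9*z^2 - 3*z - 4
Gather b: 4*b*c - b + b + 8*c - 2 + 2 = 4*b*c + 8*c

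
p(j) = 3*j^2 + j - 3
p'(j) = 6*j + 1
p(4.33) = 57.58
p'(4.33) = 26.98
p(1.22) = 2.69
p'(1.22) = 8.32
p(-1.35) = 1.12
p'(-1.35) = -7.10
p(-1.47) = 2.01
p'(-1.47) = -7.82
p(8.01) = 197.49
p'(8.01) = 49.06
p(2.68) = 21.23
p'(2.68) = 17.08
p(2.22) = 14.01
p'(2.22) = 14.32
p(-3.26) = 25.62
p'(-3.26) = -18.56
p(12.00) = 441.00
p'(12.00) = 73.00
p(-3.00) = 21.00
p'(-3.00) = -17.00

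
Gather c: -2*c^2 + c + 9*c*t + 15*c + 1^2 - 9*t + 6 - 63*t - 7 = -2*c^2 + c*(9*t + 16) - 72*t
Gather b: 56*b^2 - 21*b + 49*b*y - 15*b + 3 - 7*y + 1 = 56*b^2 + b*(49*y - 36) - 7*y + 4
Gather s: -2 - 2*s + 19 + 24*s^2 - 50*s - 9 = 24*s^2 - 52*s + 8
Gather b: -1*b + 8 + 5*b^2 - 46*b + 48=5*b^2 - 47*b + 56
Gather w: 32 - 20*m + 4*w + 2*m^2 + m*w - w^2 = 2*m^2 - 20*m - w^2 + w*(m + 4) + 32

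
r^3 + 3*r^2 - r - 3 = (r - 1)*(r + 1)*(r + 3)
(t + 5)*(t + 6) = t^2 + 11*t + 30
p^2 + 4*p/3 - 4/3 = (p - 2/3)*(p + 2)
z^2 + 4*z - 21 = (z - 3)*(z + 7)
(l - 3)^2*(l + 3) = l^3 - 3*l^2 - 9*l + 27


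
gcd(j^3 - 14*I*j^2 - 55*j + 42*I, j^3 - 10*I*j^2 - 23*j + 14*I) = j^2 - 8*I*j - 7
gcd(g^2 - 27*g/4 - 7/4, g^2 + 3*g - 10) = 1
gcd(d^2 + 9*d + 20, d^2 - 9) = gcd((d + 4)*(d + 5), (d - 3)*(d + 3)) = 1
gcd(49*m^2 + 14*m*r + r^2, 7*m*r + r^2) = 7*m + r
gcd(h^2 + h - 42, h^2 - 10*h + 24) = h - 6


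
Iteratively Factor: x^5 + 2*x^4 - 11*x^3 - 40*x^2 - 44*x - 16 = (x + 2)*(x^4 - 11*x^2 - 18*x - 8) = (x + 1)*(x + 2)*(x^3 - x^2 - 10*x - 8) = (x + 1)*(x + 2)^2*(x^2 - 3*x - 4) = (x + 1)^2*(x + 2)^2*(x - 4)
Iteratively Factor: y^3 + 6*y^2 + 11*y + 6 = (y + 3)*(y^2 + 3*y + 2) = (y + 2)*(y + 3)*(y + 1)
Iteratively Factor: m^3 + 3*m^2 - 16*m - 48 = (m + 3)*(m^2 - 16) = (m - 4)*(m + 3)*(m + 4)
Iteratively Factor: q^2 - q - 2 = (q + 1)*(q - 2)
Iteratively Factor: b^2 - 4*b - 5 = (b - 5)*(b + 1)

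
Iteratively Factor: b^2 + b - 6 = (b + 3)*(b - 2)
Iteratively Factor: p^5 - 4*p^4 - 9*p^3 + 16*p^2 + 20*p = (p)*(p^4 - 4*p^3 - 9*p^2 + 16*p + 20) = p*(p - 2)*(p^3 - 2*p^2 - 13*p - 10) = p*(p - 2)*(p + 2)*(p^2 - 4*p - 5) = p*(p - 2)*(p + 1)*(p + 2)*(p - 5)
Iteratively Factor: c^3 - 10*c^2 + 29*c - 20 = (c - 5)*(c^2 - 5*c + 4) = (c - 5)*(c - 1)*(c - 4)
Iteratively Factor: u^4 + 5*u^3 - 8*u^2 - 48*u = (u)*(u^3 + 5*u^2 - 8*u - 48) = u*(u + 4)*(u^2 + u - 12) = u*(u - 3)*(u + 4)*(u + 4)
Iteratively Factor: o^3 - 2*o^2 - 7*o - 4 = (o + 1)*(o^2 - 3*o - 4) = (o - 4)*(o + 1)*(o + 1)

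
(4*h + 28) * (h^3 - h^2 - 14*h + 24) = 4*h^4 + 24*h^3 - 84*h^2 - 296*h + 672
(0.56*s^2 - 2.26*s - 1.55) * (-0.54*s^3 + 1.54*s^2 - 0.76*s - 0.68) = -0.3024*s^5 + 2.0828*s^4 - 3.069*s^3 - 1.0502*s^2 + 2.7148*s + 1.054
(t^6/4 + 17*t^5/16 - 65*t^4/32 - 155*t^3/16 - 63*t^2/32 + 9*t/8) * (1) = t^6/4 + 17*t^5/16 - 65*t^4/32 - 155*t^3/16 - 63*t^2/32 + 9*t/8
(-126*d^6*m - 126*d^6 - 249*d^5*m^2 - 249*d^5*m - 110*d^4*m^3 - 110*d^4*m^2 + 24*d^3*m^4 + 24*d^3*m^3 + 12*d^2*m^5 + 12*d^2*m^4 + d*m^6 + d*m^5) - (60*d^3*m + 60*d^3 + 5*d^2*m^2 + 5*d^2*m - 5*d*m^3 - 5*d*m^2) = -126*d^6*m - 126*d^6 - 249*d^5*m^2 - 249*d^5*m - 110*d^4*m^3 - 110*d^4*m^2 + 24*d^3*m^4 + 24*d^3*m^3 - 60*d^3*m - 60*d^3 + 12*d^2*m^5 + 12*d^2*m^4 - 5*d^2*m^2 - 5*d^2*m + d*m^6 + d*m^5 + 5*d*m^3 + 5*d*m^2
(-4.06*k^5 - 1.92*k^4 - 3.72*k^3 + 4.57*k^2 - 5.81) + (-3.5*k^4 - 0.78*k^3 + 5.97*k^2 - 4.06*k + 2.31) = -4.06*k^5 - 5.42*k^4 - 4.5*k^3 + 10.54*k^2 - 4.06*k - 3.5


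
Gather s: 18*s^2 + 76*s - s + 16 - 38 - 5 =18*s^2 + 75*s - 27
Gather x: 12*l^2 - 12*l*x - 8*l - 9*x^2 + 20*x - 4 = 12*l^2 - 8*l - 9*x^2 + x*(20 - 12*l) - 4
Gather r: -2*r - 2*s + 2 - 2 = -2*r - 2*s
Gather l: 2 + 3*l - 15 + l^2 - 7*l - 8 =l^2 - 4*l - 21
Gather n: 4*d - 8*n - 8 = 4*d - 8*n - 8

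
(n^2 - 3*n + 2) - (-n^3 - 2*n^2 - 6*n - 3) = n^3 + 3*n^2 + 3*n + 5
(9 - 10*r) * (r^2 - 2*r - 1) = -10*r^3 + 29*r^2 - 8*r - 9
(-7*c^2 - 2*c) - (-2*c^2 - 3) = -5*c^2 - 2*c + 3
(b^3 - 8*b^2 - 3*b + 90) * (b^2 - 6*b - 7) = b^5 - 14*b^4 + 38*b^3 + 164*b^2 - 519*b - 630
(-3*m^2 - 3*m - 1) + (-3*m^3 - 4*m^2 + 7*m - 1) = -3*m^3 - 7*m^2 + 4*m - 2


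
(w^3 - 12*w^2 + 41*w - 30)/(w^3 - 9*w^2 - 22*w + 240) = (w^2 - 6*w + 5)/(w^2 - 3*w - 40)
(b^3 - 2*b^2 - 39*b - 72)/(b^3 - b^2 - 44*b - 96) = (b + 3)/(b + 4)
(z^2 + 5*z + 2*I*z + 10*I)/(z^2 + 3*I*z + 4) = (z^2 + z*(5 + 2*I) + 10*I)/(z^2 + 3*I*z + 4)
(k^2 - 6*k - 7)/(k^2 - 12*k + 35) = (k + 1)/(k - 5)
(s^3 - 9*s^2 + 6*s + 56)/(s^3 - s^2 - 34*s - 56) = (s - 4)/(s + 4)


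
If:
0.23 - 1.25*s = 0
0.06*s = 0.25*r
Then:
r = 0.04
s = 0.18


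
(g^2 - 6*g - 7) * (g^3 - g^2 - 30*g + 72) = g^5 - 7*g^4 - 31*g^3 + 259*g^2 - 222*g - 504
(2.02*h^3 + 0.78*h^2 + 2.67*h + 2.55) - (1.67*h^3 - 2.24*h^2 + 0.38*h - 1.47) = 0.35*h^3 + 3.02*h^2 + 2.29*h + 4.02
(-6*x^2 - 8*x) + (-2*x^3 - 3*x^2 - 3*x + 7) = -2*x^3 - 9*x^2 - 11*x + 7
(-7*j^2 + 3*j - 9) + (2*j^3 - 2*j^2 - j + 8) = 2*j^3 - 9*j^2 + 2*j - 1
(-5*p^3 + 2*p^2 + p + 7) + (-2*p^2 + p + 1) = -5*p^3 + 2*p + 8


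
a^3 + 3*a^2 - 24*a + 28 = (a - 2)^2*(a + 7)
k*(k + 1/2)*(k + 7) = k^3 + 15*k^2/2 + 7*k/2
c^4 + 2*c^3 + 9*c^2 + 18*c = c*(c + 2)*(c - 3*I)*(c + 3*I)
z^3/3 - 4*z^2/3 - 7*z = z*(z/3 + 1)*(z - 7)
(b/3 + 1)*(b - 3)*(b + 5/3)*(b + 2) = b^4/3 + 11*b^3/9 - 17*b^2/9 - 11*b - 10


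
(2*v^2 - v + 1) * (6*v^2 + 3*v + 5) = 12*v^4 + 13*v^2 - 2*v + 5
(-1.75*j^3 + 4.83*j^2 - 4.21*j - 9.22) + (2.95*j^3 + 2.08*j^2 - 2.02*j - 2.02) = 1.2*j^3 + 6.91*j^2 - 6.23*j - 11.24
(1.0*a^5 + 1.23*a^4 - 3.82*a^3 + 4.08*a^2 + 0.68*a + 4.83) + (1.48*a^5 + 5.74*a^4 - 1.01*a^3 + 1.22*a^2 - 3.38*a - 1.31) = 2.48*a^5 + 6.97*a^4 - 4.83*a^3 + 5.3*a^2 - 2.7*a + 3.52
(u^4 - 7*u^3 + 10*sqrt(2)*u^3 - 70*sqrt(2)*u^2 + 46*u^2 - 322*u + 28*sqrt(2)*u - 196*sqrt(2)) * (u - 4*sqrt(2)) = u^5 - 7*u^4 + 6*sqrt(2)*u^4 - 42*sqrt(2)*u^3 - 34*u^3 - 156*sqrt(2)*u^2 + 238*u^2 - 224*u + 1092*sqrt(2)*u + 1568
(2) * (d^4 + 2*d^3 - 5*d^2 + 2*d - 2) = 2*d^4 + 4*d^3 - 10*d^2 + 4*d - 4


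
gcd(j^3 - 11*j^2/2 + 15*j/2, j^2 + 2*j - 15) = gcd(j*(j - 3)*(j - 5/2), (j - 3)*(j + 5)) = j - 3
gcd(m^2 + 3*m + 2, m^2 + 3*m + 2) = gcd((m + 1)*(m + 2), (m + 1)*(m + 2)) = m^2 + 3*m + 2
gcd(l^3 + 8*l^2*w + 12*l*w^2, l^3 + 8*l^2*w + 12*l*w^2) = l^3 + 8*l^2*w + 12*l*w^2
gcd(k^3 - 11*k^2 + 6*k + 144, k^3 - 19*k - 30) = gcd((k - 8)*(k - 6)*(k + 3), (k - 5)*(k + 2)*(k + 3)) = k + 3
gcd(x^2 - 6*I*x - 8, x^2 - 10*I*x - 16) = x - 2*I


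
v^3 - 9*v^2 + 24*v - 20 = (v - 5)*(v - 2)^2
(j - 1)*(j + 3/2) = j^2 + j/2 - 3/2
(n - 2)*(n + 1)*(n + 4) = n^3 + 3*n^2 - 6*n - 8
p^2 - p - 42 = (p - 7)*(p + 6)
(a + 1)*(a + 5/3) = a^2 + 8*a/3 + 5/3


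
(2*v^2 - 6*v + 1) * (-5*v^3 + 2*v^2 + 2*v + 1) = -10*v^5 + 34*v^4 - 13*v^3 - 8*v^2 - 4*v + 1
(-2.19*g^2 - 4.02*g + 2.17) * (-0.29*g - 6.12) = 0.6351*g^3 + 14.5686*g^2 + 23.9731*g - 13.2804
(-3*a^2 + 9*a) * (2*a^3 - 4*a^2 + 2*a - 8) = -6*a^5 + 30*a^4 - 42*a^3 + 42*a^2 - 72*a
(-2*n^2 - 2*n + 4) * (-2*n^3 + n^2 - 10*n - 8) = 4*n^5 + 2*n^4 + 10*n^3 + 40*n^2 - 24*n - 32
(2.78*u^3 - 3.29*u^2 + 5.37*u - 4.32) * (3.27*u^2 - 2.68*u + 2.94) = 9.0906*u^5 - 18.2087*u^4 + 34.5503*u^3 - 38.1906*u^2 + 27.3654*u - 12.7008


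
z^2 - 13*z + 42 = (z - 7)*(z - 6)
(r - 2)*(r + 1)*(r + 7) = r^3 + 6*r^2 - 9*r - 14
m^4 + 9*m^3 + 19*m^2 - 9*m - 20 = (m - 1)*(m + 1)*(m + 4)*(m + 5)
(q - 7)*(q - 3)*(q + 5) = q^3 - 5*q^2 - 29*q + 105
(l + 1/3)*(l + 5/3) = l^2 + 2*l + 5/9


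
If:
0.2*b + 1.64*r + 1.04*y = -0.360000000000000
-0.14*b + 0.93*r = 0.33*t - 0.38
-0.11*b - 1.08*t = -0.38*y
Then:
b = 0.800049317264125 - 3.21135530006473*y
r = -0.24251764633357*y - 0.31707918503221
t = 0.678934336117704*y - 0.0814865045361609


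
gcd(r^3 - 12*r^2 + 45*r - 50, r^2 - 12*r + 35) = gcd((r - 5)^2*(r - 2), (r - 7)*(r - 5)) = r - 5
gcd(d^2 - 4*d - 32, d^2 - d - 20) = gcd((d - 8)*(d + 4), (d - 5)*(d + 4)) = d + 4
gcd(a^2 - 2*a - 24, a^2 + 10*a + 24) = a + 4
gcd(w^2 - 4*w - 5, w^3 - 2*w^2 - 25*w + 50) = w - 5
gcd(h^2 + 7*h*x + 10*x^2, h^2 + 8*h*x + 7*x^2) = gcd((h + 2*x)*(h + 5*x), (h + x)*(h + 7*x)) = 1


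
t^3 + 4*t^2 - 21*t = t*(t - 3)*(t + 7)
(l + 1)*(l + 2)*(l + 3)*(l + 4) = l^4 + 10*l^3 + 35*l^2 + 50*l + 24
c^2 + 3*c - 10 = (c - 2)*(c + 5)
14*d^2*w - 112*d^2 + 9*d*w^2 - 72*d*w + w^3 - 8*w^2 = (2*d + w)*(7*d + w)*(w - 8)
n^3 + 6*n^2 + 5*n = n*(n + 1)*(n + 5)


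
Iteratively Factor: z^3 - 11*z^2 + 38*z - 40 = (z - 5)*(z^2 - 6*z + 8) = (z - 5)*(z - 2)*(z - 4)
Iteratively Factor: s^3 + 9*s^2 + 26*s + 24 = (s + 4)*(s^2 + 5*s + 6) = (s + 2)*(s + 4)*(s + 3)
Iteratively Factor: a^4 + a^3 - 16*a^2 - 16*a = (a)*(a^3 + a^2 - 16*a - 16) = a*(a + 4)*(a^2 - 3*a - 4) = a*(a - 4)*(a + 4)*(a + 1)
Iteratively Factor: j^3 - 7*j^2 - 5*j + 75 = (j + 3)*(j^2 - 10*j + 25) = (j - 5)*(j + 3)*(j - 5)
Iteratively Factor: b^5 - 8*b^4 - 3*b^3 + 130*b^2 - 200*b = (b)*(b^4 - 8*b^3 - 3*b^2 + 130*b - 200) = b*(b - 2)*(b^3 - 6*b^2 - 15*b + 100) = b*(b - 5)*(b - 2)*(b^2 - b - 20) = b*(b - 5)*(b - 2)*(b + 4)*(b - 5)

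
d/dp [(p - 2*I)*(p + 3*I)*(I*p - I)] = 3*I*p^2 - 2*p*(1 + I) + 1 + 6*I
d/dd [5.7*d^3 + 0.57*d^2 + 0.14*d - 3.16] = 17.1*d^2 + 1.14*d + 0.14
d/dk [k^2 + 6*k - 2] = 2*k + 6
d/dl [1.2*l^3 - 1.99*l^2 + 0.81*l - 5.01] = 3.6*l^2 - 3.98*l + 0.81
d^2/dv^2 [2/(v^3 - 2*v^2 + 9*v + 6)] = 4*((2 - 3*v)*(v^3 - 2*v^2 + 9*v + 6) + (3*v^2 - 4*v + 9)^2)/(v^3 - 2*v^2 + 9*v + 6)^3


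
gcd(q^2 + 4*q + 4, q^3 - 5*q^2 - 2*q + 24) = q + 2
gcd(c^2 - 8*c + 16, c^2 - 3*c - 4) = c - 4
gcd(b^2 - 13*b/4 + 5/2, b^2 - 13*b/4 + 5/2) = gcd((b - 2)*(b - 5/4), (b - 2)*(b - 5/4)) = b^2 - 13*b/4 + 5/2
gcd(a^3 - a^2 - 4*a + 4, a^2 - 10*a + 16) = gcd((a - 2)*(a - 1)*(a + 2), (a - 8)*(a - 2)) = a - 2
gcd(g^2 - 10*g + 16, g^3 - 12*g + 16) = g - 2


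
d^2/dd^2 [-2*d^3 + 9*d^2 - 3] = 18 - 12*d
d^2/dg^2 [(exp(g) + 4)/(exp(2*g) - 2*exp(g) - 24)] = (exp(g) + 6)*exp(g)/(exp(3*g) - 18*exp(2*g) + 108*exp(g) - 216)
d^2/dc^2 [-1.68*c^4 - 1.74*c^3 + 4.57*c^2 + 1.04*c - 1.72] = -20.16*c^2 - 10.44*c + 9.14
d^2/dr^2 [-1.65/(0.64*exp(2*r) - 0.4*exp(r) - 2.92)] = (1.65*(1.28*exp(r) - 0.4)*(2.56*exp(r) - 0.8)*exp(r) + (4.224*exp(r) - 0.66)*(-0.64*exp(2*r) + 0.4*exp(r) + 2.92))*exp(r)/(-0.64*exp(2*r) + 0.4*exp(r) + 2.92)^3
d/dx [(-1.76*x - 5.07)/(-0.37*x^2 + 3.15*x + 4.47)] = (-0.6512*x^2 - 3.7518*x + 8.1033)/(0.1369*x^4 - 2.331*x^3 + 6.6147*x^2 + 28.161*x + 19.9809)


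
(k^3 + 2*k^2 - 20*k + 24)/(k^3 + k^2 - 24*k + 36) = (k - 2)/(k - 3)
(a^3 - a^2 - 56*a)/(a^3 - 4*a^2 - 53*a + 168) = a/(a - 3)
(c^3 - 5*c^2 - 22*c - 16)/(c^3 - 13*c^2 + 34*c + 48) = (c + 2)/(c - 6)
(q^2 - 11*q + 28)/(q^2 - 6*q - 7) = (q - 4)/(q + 1)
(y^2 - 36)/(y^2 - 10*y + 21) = (y^2 - 36)/(y^2 - 10*y + 21)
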